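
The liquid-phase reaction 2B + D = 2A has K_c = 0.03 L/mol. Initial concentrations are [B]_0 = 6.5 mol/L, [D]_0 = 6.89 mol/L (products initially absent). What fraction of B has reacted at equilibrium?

Let X = conversion of B; extent ξ = 6.5X/2 mol/L.
Concentrations: [B] = 6.5 − 6.5X; [D] = 6.89 − 3.25X; [A] = 6.5X.
K_c = [A]^2 / ([B]^2 [D]).
This equals 0.03 at X = 0.297 (the root in 0 < X < 1).

X = 0.297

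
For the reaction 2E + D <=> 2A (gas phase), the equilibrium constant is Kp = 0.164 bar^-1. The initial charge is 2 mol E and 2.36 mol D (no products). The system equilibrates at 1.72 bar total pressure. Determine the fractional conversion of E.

Let X = conversion of E (basis 2 mol E); extent of reaction ξ = X.
Moles: n_E = 2 − 2X; n_D = 2.36 − X; n_A = 2X.
n_T = Σnᵢ = 4.36 − X.
Mole fractions y_i = n_i/n_T; Kp = p_A^2 / (p_E^2 p_D) with p_i = y_i·P.
This yields a degree-3 equation in X; solving on (0,1), X = 0.275.

X = 0.275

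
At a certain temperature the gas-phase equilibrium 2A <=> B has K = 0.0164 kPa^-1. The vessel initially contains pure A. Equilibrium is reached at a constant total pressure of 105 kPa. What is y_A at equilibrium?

y_A = 0.525

Basis: 1 mol A initially; let X = conversion of A. Extent ξ = 0.5X.
Species balance: n_A = 1 − X; n_B = 0.5X.
n_T = Σnᵢ = 1 − 0.5X.
Mole fractions y_i = n_i/n_T; K = p_B / (p_A^2) with p_i = y_i·P.
This yields a degree-2 equation in X; solving on (0,1), X = 0.644.
Then n_A = 0.356, n_T = 0.678, so y_A = 0.525.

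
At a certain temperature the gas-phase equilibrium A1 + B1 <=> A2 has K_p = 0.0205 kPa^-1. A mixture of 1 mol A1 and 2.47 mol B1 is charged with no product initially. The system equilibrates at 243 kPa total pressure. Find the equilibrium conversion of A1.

Basis: 1 mol A1 initially; let X = conversion of A1. Extent ξ = X.
At extent ξ: n_A1 = 1 − X; n_B1 = 2.47 − X; n_A2 = X.
Summing: n_T = 3.47 − X.
y_i = n_i/n_T, p_i = y_i·P. K_p = p_A2 / (p_A1 p_B1).
This yields a degree-2 equation in X; solving on (0,1), X = 0.759.

X = 0.759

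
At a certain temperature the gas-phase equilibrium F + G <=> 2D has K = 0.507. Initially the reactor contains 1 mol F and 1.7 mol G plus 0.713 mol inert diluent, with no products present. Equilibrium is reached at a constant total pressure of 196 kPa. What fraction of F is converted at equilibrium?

Take 1 mol F as basis and let X be its fractional conversion, so ξ = X.
Mole table: n_F = 1 − X; n_G = 1.7 − X; n_D = 2X; n_I = 0.713 (inert).
Total moles n_T = 3.41 (Δν = 0, constant).
Mole fractions y_i = n_i/n_T; K = p_D^2 / (p_F p_G) with p_i = y_i·P.
Substituting and setting equal to 0.507 gives a polynomial in X; the root in (0,1) is X = 0.338.

X = 0.338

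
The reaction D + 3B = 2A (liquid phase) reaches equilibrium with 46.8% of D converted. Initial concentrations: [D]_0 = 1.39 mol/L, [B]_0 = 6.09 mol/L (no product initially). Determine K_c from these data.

Let X = conversion of D.
Concentrations: [D] = 1.39 − 1.39X; [B] = 6.09 − 4.17X; [A] = 2.78X.
At X = 0.468: [D] = 0.739, [B] = 4.14, [A] = 1.3.
K_c = [A]^2 / ([D] [B]^3) = 0.0323 (mol/L)^-2.

K_c = 0.0323 (mol/L)^-2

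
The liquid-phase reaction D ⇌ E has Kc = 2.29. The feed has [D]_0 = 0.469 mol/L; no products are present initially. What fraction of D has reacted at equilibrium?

X = 0.696

Let X = conversion of D; extent ξ = 0.469·X mol/L.
Concentrations: [D] = 0.469 − 0.469X; [E] = 0.469X.
Kc = [E] / ([D]).
Solving Kc = 2.29 for X ∈ (0,1): X = 0.696.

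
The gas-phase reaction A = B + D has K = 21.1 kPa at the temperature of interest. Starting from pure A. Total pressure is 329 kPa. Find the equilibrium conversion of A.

Basis: 1 mol A initially; let X = conversion of A. Extent ξ = X.
At extent ξ: n_A = 1 − X; n_B = X; n_D = X.
n_T = Σnᵢ = 1 + X.
With p_i = (n_i/n_T)P, K = p_B p_D / (p_A).
This yields a degree-2 equation in X; solving on (0,1), X = 0.245.

X = 0.245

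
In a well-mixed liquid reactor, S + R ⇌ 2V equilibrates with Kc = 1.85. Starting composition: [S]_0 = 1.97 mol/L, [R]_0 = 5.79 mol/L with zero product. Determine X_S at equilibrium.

X = 0.629

Let X = conversion of S; extent ξ = 1.97·X mol/L.
Concentrations: [S] = 1.97 − 1.97X; [R] = 5.79 − 1.97X; [V] = 3.94X.
Kc = [V]^2 / ([S] [R]).
Solving Kc = 1.85 for X ∈ (0,1): X = 0.629.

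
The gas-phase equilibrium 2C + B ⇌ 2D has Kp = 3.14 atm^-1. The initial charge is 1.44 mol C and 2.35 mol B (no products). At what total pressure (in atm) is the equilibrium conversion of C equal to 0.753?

Take 1.44 mol C as basis and let X be its fractional conversion, so ξ = 0.72X.
Species balance: n_C = 1.44 − 1.44X; n_B = 2.35 − 0.72X; n_D = 1.44X.
Summing: n_T = 3.79 − 0.72X.
Kp = p_D^2 / (p_C^2 p_B) with p_i = (n_i/n_T)·P.
At X = 0.753: the mole-fraction product g(X) = Π y_i^ν_i = 16.7. Since Kp = g(X)·P^{-1}, P = (g/Kp)^(1/1) = (16.7/3.14)^(1/1) = 5.32 atm.

P = 5.32 atm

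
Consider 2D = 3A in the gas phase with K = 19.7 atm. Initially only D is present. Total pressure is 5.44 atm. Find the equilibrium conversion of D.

X = 0.603

Let X = conversion of D (basis 1 mol D); extent of reaction ξ = 0.5X.
Moles: n_D = 1 − X; n_A = 1.5X.
Summing: n_T = 1 + 0.5X.
With p_i = (n_i/n_T)P, K = p_A^3 / (p_D^2).
Setting this equal to 19.7 atm and taking the physical root (0 < X < 1) gives X = 0.603.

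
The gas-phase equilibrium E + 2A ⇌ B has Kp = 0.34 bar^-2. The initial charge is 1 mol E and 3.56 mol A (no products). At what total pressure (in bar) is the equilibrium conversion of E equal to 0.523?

Let X = conversion of E (basis 1 mol E); extent of reaction ξ = X.
At extent ξ: n_E = 1 − X; n_A = 3.56 − 2X; n_B = X.
Summing: n_T = 4.56 − 2X.
Kp = p_B / (p_E p_A^2) with p_i = (n_i/n_T)·P.
At X = 0.523: the mole-fraction product g(X) = Π y_i^ν_i = 2.142. Since Kp = g(X)·P^{-2}, P = (g/Kp)^(1/2) = (2.142/0.34)^(1/2) = 2.51 bar.

P = 2.51 bar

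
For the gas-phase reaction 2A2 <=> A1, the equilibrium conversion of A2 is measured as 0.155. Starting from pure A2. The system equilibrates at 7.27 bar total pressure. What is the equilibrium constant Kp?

Kp = 0.0138 bar^-1

Let X = conversion of A2 (basis 1 mol A2); extent of reaction ξ = 0.5X.
Moles: n_A2 = 1 − X; n_A1 = 0.5X.
Summing: n_T = 1 − 0.5X.
At X = 0.155: n_A2 = 0.845, n_A1 = 0.0775, n_T = 0.922.
p_i = (n_i/n_T)·P. Kp = p_A1 / (p_A2^2) = 0.0138 bar^-1.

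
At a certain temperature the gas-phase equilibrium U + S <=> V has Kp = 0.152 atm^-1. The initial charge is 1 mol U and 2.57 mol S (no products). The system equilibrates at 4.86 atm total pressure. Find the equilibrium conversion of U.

X = 0.338

Basis: 1 mol U initially; let X = conversion of U. Extent ξ = X.
Mole table: n_U = 1 − X; n_S = 2.57 − X; n_V = X.
Summing: n_T = 3.57 − X.
Mole fractions y_i = n_i/n_T; Kp = p_V / (p_U p_S) with p_i = y_i·P.
Substituting and setting equal to 0.152 atm^-1 gives a polynomial in X; the root in (0,1) is X = 0.338.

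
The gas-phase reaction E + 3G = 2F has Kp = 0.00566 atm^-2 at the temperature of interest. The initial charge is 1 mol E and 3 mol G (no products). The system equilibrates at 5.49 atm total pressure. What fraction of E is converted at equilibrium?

X = 0.193

Basis: 1 mol E initially; let X = conversion of E. Extent ξ = X.
Species balance: n_E = 1 − X; n_G = 3 − 3X; n_F = 2X.
n_T = Σnᵢ = 4 − 2X.
Mole fractions y_i = n_i/n_T; Kp = p_F^2 / (p_E p_G^3) with p_i = y_i·P.
This yields a degree-4 equation in X; solving on (0,1), X = 0.193.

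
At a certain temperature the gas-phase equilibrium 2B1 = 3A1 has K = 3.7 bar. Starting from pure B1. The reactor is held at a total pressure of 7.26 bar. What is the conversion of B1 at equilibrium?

Let X = conversion of B1 (basis 1 mol B1); extent of reaction ξ = 0.5X.
Mole table: n_B1 = 1 − X; n_A1 = 1.5X.
n_T = Σnᵢ = 1 + 0.5X.
y_i = n_i/n_T, p_i = y_i·P. K = p_A1^3 / (p_B1^2).
Setting this equal to 3.7 bar and taking the physical root (0 < X < 1) gives X = 0.402.

X = 0.402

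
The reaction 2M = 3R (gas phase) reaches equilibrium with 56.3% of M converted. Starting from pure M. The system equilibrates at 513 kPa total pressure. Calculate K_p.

Let X = conversion of M (basis 1 mol M); extent of reaction ξ = 0.5X.
Mole table: n_M = 1 − X; n_R = 1.5X.
n_T = Σnᵢ = 1 + 0.5X.
At X = 0.563: n_M = 0.437, n_R = 0.844, n_T = 1.28.
p_i = (n_i/n_T)·P. K_p = p_R^3 / (p_M^2) = 1.26e+03 kPa.

K_p = 1.26e+03 kPa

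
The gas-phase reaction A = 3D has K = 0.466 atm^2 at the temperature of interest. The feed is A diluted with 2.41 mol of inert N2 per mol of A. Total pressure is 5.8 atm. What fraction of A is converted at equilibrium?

Basis: 1 mol A initially; let X = conversion of A. Extent ξ = X.
Species balance: n_A = 1 − X; n_D = 3X; n_I = 2.41 (inert).
Summing: n_T = 3.41 + 2X.
y_i = n_i/n_T, p_i = y_i·P. K = p_D^3 / (p_A).
Substituting and setting equal to 0.466 atm^2 gives a polynomial in X; the root in (0,1) is X = 0.181.

X = 0.181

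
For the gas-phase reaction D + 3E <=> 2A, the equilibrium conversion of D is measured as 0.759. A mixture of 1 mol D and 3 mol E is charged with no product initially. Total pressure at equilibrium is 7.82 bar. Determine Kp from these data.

Kp = 2.55 bar^-2

Take 1 mol D as basis and let X be its fractional conversion, so ξ = X.
At extent ξ: n_D = 1 − X; n_E = 3 − 3X; n_A = 2X.
Summing: n_T = 4 − 2X.
At X = 0.759: n_D = 0.241, n_E = 0.723, n_A = 1.52, n_T = 2.48.
p_i = (n_i/n_T)·P. Kp = p_A^2 / (p_D p_E^3) = 2.55 bar^-2.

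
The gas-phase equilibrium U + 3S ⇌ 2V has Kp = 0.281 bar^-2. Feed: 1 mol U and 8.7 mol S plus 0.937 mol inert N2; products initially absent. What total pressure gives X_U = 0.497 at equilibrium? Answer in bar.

P = 1.32 bar

Let X = conversion of U (basis 1 mol U); extent of reaction ξ = X.
At extent ξ: n_U = 1 − X; n_S = 8.7 − 3X; n_V = 2X; n_I = 0.937 (inert).
Summing: n_T = 10.6 − 2X.
Kp = p_V^2 / (p_U p_S^3) with p_i = (n_i/n_T)·P.
At X = 0.497: the mole-fraction product g(X) = Π y_i^ν_i = 0.4875. Since Kp = g(X)·P^{-2}, P = (g/Kp)^(1/2) = (0.4875/0.281)^(1/2) = 1.32 bar.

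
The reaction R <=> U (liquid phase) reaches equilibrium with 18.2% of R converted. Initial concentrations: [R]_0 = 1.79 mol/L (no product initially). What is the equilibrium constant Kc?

Let X = conversion of R.
Concentrations: [R] = 1.79 − 1.79X; [U] = 1.79X.
At X = 0.182: [R] = 1.46, [U] = 0.326.
Kc = [U] / ([R]) = 0.222.

Kc = 0.222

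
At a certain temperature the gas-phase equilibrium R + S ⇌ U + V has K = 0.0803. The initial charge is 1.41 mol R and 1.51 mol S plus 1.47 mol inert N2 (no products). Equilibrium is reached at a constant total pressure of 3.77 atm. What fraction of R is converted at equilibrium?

X = 0.228

Let X = conversion of R (basis 1.41 mol R); extent of reaction ξ = 1.41X.
Species balance: n_R = 1.41 − 1.41X; n_S = 1.51 − 1.41X; n_U = 1.41X; n_V = 1.41X; n_I = 1.47 (inert).
Total moles n_T = 4.39 (Δν = 0, constant).
y_i = n_i/n_T, p_i = y_i·P. K = p_U p_V / (p_R p_S).
Equating to 0.0803 and solving on 0 < X < 1: X = 0.228.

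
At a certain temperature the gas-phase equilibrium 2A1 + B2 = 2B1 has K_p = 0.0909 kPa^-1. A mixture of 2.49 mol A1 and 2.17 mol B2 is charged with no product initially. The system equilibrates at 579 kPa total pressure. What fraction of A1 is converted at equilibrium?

Let X = conversion of A1 (basis 2.49 mol A1); extent of reaction ξ = 1.25X.
At extent ξ: n_A1 = 2.49 − 2.49X; n_B2 = 2.17 − 1.25X; n_B1 = 2.49X.
n_T = Σnᵢ = 4.66 − 1.25X.
With p_i = (n_i/n_T)P, K_p = p_B1^2 / (p_A1^2 p_B2).
Substituting and setting equal to 0.0909 kPa^-1 gives a polynomial in X; the root in (0,1) is X = 0.804.

X = 0.804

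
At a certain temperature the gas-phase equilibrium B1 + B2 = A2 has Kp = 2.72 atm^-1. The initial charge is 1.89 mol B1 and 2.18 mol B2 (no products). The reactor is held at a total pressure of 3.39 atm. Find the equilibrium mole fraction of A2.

y_A2 = 0.515

Basis: 1.89 mol B1 initially; let X = conversion of B1. Extent ξ = 1.89X.
Species balance: n_B1 = 1.89 − 1.89X; n_B2 = 2.18 − 1.89X; n_A2 = 1.89X.
n_T = Σnᵢ = 4.07 − 1.89X.
With p_i = (n_i/n_T)P, Kp = p_A2 / (p_B1 p_B2).
Equating to 2.72 atm^-1 and solving on 0 < X < 1: X = 0.732.
Then n_A2 = 1.38, n_T = 2.69, so y_A2 = 0.515.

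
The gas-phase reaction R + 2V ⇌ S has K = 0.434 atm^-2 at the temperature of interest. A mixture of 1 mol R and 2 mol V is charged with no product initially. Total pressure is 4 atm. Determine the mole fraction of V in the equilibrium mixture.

Let X = conversion of R (basis 1 mol R); extent of reaction ξ = X.
At extent ξ: n_R = 1 − X; n_V = 2 − 2X; n_S = X.
Total moles n_T = 3 − 2X.
y_i = n_i/n_T, p_i = y_i·P. K = p_S / (p_R p_V^2).
This yields a degree-3 equation in X; solving on (0,1), X = 0.587.
Then n_V = 0.826, n_T = 1.83, so y_V = 0.452.

y_V = 0.452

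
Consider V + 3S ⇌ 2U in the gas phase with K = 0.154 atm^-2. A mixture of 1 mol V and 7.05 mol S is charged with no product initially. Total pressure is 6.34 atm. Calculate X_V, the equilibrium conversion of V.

Take 1 mol V as basis and let X be its fractional conversion, so ξ = X.
Species balance: n_V = 1 − X; n_S = 7.05 − 3X; n_U = 2X.
Total moles n_T = 8.05 − 2X.
With p_i = (n_i/n_T)P, K = p_U^2 / (p_V p_S^3).
Setting this equal to 0.154 atm^-2 and taking the physical root (0 < X < 1) gives X = 0.817.

X = 0.817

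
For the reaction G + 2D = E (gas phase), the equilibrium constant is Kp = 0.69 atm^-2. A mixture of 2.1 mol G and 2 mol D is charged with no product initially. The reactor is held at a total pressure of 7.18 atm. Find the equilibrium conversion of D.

X = 0.835

Basis: 2 mol D initially; let X = conversion of D. Extent ξ = X.
Species balance: n_G = 2.1 − X; n_D = 2 − 2X; n_E = X.
Summing: n_T = 4.1 − 2X.
With p_i = (n_i/n_T)P, Kp = p_E / (p_G p_D^2).
Substituting and setting equal to 0.69 atm^-2 gives a polynomial in X; the root in (0,1) is X = 0.835.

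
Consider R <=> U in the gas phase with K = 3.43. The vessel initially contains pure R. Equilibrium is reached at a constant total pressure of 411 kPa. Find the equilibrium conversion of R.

X = 0.774

Basis: 1 mol R initially; let X = conversion of R. Extent ξ = X.
Moles: n_R = 1 − X; n_U = X.
Total moles n_T = 1 (Δν = 0, constant).
Mole fractions y_i = n_i/n_T; K = p_U / (p_R) with p_i = y_i·P.
This yields a degree-1 equation in X; solving on (0,1), X = 0.774.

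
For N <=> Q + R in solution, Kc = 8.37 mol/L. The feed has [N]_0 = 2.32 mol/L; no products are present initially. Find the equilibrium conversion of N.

X = 0.816

Let X = conversion of N; extent ξ = 2.32·X mol/L.
Concentrations: [N] = 2.32 − 2.32X; [Q] = 2.32X; [R] = 2.32X.
Kc = [Q] [R] / ([N]).
Setting equal to 8.37 and solving for X on (0,1) gives X = 0.816.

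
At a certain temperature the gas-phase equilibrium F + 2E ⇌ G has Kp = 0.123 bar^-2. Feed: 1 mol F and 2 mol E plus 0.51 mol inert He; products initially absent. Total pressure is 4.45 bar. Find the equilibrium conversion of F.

X = 0.345

Basis: 1 mol F initially; let X = conversion of F. Extent ξ = X.
At extent ξ: n_F = 1 − X; n_E = 2 − 2X; n_G = X; n_I = 0.51 (inert).
Total moles n_T = 3.51 − 2X.
With p_i = (n_i/n_T)P, Kp = p_G / (p_F p_E^2).
This yields a degree-3 equation in X; solving on (0,1), X = 0.345.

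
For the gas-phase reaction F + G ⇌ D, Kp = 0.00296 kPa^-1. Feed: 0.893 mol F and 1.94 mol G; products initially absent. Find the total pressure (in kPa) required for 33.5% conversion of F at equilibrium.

Let X = conversion of F (basis 0.893 mol F); extent of reaction ξ = 0.893X.
At extent ξ: n_F = 0.893 − 0.893X; n_G = 1.94 − 0.893X; n_D = 0.893X.
Summing: n_T = 2.83 − 0.893X.
Kp = p_D / (p_F p_G) with p_i = (n_i/n_T)·P.
At X = 0.335: the mole-fraction product g(X) = Π y_i^ν_i = 0.7779. Since Kp = g(X)·P^{-1}, P = (g/Kp)^(1/1) = (0.7779/0.00296)^(1/1) = 263 kPa.

P = 263 kPa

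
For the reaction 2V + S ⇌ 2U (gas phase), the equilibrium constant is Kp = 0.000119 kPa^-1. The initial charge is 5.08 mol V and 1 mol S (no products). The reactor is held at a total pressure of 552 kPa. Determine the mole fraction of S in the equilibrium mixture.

y_S = 0.133

Let X = conversion of S (basis 1 mol S); extent of reaction ξ = X.
Moles: n_V = 5.08 − 2X; n_S = 1 − X; n_U = 2X.
Total moles n_T = 6.08 − X.
y_i = n_i/n_T, p_i = y_i·P. Kp = p_U^2 / (p_V^2 p_S).
Setting this equal to 0.000119 kPa^-1 and taking the physical root (0 < X < 1) gives X = 0.217.
Then n_S = 0.783, n_T = 5.86, so y_S = 0.133.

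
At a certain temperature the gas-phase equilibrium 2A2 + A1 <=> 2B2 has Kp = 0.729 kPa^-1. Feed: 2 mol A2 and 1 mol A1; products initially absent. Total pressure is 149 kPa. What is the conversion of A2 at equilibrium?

X = 0.770

Let X = conversion of A2 (basis 2 mol A2); extent of reaction ξ = X.
Mole table: n_A2 = 2 − 2X; n_A1 = 1 − X; n_B2 = 2X.
n_T = Σnᵢ = 3 − X.
Mole fractions y_i = n_i/n_T; Kp = p_B2^2 / (p_A2^2 p_A1) with p_i = y_i·P.
This yields a degree-3 equation in X; solving on (0,1), X = 0.770.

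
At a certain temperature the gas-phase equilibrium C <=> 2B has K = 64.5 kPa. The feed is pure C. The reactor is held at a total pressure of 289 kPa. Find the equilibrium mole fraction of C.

Basis: 1 mol C initially; let X = conversion of C. Extent ξ = X.
At extent ξ: n_C = 1 − X; n_B = 2X.
Total moles n_T = 1 + X.
Mole fractions y_i = n_i/n_T; K = p_B^2 / (p_C) with p_i = y_i·P.
Substituting and setting equal to 64.5 kPa gives a polynomial in X; the root in (0,1) is X = 0.230.
Then n_C = 0.77, n_T = 1.23, so y_C = 0.626.

y_C = 0.626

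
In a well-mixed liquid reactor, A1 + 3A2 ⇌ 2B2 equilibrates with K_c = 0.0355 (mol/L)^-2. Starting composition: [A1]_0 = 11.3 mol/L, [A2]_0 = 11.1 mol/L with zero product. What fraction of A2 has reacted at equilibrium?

X = 0.631

Let X = conversion of A2; extent ξ = 11.1X/3 mol/L.
Concentrations: [A1] = 11.3 − 3.7X; [A2] = 11.1 − 11.1X; [B2] = 7.4X.
K_c = [B2]^2 / ([A1] [A2]^3).
Solving K_c = 0.0355 for X ∈ (0,1): X = 0.631.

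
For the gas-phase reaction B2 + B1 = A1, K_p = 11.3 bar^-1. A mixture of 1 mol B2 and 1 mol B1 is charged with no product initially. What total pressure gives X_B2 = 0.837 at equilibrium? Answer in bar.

P = 3.24 bar

Basis: 1 mol B2 initially; let X = conversion of B2. Extent ξ = X.
At extent ξ: n_B2 = 1 − X; n_B1 = 1 − X; n_A1 = X.
Summing: n_T = 2 − X.
K_p = p_A1 / (p_B2 p_B1) with p_i = (n_i/n_T)·P.
At X = 0.837: the mole-fraction product g(X) = Π y_i^ν_i = 36.64. Since K_p = g(X)·P^{-1}, P = (g/K_p)^(1/1) = (36.64/11.3)^(1/1) = 3.24 bar.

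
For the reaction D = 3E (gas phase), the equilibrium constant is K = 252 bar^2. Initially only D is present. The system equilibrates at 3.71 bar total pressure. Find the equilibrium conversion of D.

Basis: 1 mol D initially; let X = conversion of D. Extent ξ = X.
Mole table: n_D = 1 − X; n_E = 3X.
Summing: n_T = 1 + 2X.
With p_i = (n_i/n_T)P, K = p_E^3 / (p_D).
Setting this equal to 252 bar^2 and taking the physical root (0 < X < 1) gives X = 0.871.

X = 0.871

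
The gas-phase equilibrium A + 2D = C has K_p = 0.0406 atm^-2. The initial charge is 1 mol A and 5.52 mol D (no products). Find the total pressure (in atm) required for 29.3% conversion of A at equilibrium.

P = 3.84 atm

Take 1 mol A as basis and let X be its fractional conversion, so ξ = X.
Mole table: n_A = 1 − X; n_D = 5.52 − 2X; n_C = X.
Total moles n_T = 6.52 − 2X.
K_p = p_C / (p_A p_D^2) with p_i = (n_i/n_T)·P.
At X = 0.293: the mole-fraction product g(X) = Π y_i^ν_i = 0.5994. Since K_p = g(X)·P^{-2}, P = (g/K_p)^(1/2) = (0.5994/0.0406)^(1/2) = 3.84 atm.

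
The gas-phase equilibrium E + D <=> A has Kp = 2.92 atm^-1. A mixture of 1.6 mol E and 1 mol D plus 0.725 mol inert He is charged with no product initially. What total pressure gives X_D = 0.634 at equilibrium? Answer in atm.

Take 1 mol D as basis and let X be its fractional conversion, so ξ = X.
At extent ξ: n_E = 1.6 − X; n_D = 1 − X; n_A = X; n_I = 0.725 (inert).
n_T = Σnᵢ = 3.33 − X.
Kp = p_A / (p_E p_D) with p_i = (n_i/n_T)·P.
At X = 0.634: the mole-fraction product g(X) = Π y_i^ν_i = 4.826. Since Kp = g(X)·P^{-1}, P = (g/Kp)^(1/1) = (4.826/2.92)^(1/1) = 1.65 atm.

P = 1.65 atm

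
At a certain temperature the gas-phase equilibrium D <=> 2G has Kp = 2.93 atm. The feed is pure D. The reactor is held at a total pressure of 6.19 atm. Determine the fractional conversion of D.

Basis: 1 mol D initially; let X = conversion of D. Extent ξ = X.
Mole table: n_D = 1 − X; n_G = 2X.
Summing: n_T = 1 + X.
y_i = n_i/n_T, p_i = y_i·P. Kp = p_G^2 / (p_D).
Setting this equal to 2.93 atm and taking the physical root (0 < X < 1) gives X = 0.325.

X = 0.325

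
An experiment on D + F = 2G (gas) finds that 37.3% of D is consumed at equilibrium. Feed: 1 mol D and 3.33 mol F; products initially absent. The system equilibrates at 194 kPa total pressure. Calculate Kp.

Kp = 0.3

Take 1 mol D as basis and let X be its fractional conversion, so ξ = X.
Mole table: n_D = 1 − X; n_F = 3.33 − X; n_G = 2X.
Total moles n_T = 4.33 (Δν = 0, constant).
At X = 0.373: n_D = 0.627, n_F = 2.96, n_G = 0.746, n_T = 4.33.
p_i = (n_i/n_T)·P. Kp = p_G^2 / (p_D p_F) = 0.3.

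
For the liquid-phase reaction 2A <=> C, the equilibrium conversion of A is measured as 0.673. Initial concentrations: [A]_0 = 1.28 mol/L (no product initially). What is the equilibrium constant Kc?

Kc = 2.46 L/mol

Let X = conversion of A.
Concentrations: [A] = 1.28 − 1.28X; [C] = 0.64X.
At X = 0.673: [A] = 0.419, [C] = 0.431.
Kc = [C] / ([A]^2) = 2.46 L/mol.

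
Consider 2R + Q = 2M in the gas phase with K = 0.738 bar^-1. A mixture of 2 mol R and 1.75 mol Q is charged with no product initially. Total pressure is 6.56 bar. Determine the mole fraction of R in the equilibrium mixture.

Let X = conversion of R (basis 2 mol R); extent of reaction ξ = X.
At extent ξ: n_R = 2 − 2X; n_Q = 1.75 − X; n_M = 2X.
n_T = Σnᵢ = 3.75 − X.
y_i = n_i/n_T, p_i = y_i·P. K = p_M^2 / (p_R^2 p_Q).
Setting this equal to 0.738 bar^-1 and taking the physical root (0 < X < 1) gives X = 0.573.
Then n_R = 0.855, n_T = 3.18, so y_R = 0.269.

y_R = 0.269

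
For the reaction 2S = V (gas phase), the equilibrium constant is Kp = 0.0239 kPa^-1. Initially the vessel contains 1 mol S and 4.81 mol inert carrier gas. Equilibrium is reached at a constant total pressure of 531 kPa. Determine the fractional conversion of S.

X = 0.631

Take 1 mol S as basis and let X be its fractional conversion, so ξ = 0.5X.
Mole table: n_S = 1 − X; n_V = 0.5X; n_I = 4.81 (inert).
Summing: n_T = 5.81 − 0.5X.
y_i = n_i/n_T, p_i = y_i·P. Kp = p_V / (p_S^2).
This yields a degree-2 equation in X; solving on (0,1), X = 0.631.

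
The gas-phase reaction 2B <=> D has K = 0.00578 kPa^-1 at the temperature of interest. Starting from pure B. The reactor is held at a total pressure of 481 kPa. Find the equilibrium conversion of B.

Let X = conversion of B (basis 1 mol B); extent of reaction ξ = 0.5X.
Species balance: n_B = 1 − X; n_D = 0.5X.
Summing: n_T = 1 − 0.5X.
With p_i = (n_i/n_T)P, K = p_D / (p_B^2).
Substituting and setting equal to 0.00578 kPa^-1 gives a polynomial in X; the root in (0,1) is X = 0.713.

X = 0.713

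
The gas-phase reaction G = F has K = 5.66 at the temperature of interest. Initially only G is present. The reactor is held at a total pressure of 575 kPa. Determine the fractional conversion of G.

X = 0.850

Take 1 mol G as basis and let X be its fractional conversion, so ξ = X.
At extent ξ: n_G = 1 − X; n_F = X.
n_T stays at 1 (no change in mole number).
Mole fractions y_i = n_i/n_T; K = p_F / (p_G) with p_i = y_i·P.
Equating to 5.66 and solving on 0 < X < 1: X = 0.850.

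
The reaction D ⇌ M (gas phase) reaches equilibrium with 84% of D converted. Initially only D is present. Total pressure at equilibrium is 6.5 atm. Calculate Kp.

Let X = conversion of D (basis 1 mol D); extent of reaction ξ = X.
Mole table: n_D = 1 − X; n_M = X.
n_T stays at 1 (no change in mole number).
At X = 0.84: n_D = 0.16, n_M = 0.84, n_T = 1.
p_i = (n_i/n_T)·P. Kp = p_M / (p_D) = 5.25.

Kp = 5.25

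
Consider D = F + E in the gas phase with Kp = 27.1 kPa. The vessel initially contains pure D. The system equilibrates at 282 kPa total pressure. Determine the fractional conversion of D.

Take 1 mol D as basis and let X be its fractional conversion, so ξ = X.
Mole table: n_D = 1 − X; n_F = X; n_E = X.
Total moles n_T = 1 + X.
Mole fractions y_i = n_i/n_T; Kp = p_F p_E / (p_D) with p_i = y_i·P.
Substituting and setting equal to 27.1 kPa gives a polynomial in X; the root in (0,1) is X = 0.296.

X = 0.296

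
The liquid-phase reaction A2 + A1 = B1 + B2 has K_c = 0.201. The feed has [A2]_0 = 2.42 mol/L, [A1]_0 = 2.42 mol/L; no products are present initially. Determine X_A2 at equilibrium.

X = 0.310

Let X = conversion of A2; extent ξ = 2.42·X mol/L.
Concentrations: [A2] = 2.42 − 2.42X; [A1] = 2.42 − 2.42X; [B1] = 2.42X; [B2] = 2.42X.
K_c = [B1] [B2] / ([A2] [A1]).
Setting equal to 0.201 and solving for X on (0,1) gives X = 0.310.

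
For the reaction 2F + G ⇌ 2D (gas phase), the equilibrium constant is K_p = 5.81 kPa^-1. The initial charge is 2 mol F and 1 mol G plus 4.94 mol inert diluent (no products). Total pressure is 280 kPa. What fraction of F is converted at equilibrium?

Take 2 mol F as basis and let X be its fractional conversion, so ξ = X.
Species balance: n_F = 2 − 2X; n_G = 1 − X; n_D = 2X; n_I = 4.94 (inert).
n_T = Σnᵢ = 7.94 − X.
Mole fractions y_i = n_i/n_T; K_p = p_D^2 / (p_F^2 p_G) with p_i = y_i·P.
This yields a degree-3 equation in X; solving on (0,1), X = 0.853.

X = 0.853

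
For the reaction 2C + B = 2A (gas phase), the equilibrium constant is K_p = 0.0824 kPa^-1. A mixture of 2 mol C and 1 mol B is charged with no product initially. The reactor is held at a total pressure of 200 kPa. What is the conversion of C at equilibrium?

Take 2 mol C as basis and let X be its fractional conversion, so ξ = X.
Species balance: n_C = 2 − 2X; n_B = 1 − X; n_A = 2X.
Total moles n_T = 3 − X.
With p_i = (n_i/n_T)P, K_p = p_A^2 / (p_C^2 p_B).
This yields a degree-3 equation in X; solving on (0,1), X = 0.619.

X = 0.619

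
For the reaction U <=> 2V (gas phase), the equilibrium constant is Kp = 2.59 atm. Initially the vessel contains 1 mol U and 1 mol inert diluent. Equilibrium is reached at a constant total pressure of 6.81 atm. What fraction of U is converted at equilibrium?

X = 0.376

Take 1 mol U as basis and let X be its fractional conversion, so ξ = X.
Mole table: n_U = 1 − X; n_V = 2X; n_I = 1 (inert).
Summing: n_T = 2 + X.
With p_i = (n_i/n_T)P, Kp = p_V^2 / (p_U).
This yields a degree-2 equation in X; solving on (0,1), X = 0.376.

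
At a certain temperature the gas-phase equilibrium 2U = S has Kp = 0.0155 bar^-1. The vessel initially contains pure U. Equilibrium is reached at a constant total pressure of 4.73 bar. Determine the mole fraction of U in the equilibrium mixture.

Let X = conversion of U (basis 1 mol U); extent of reaction ξ = 0.5X.
At extent ξ: n_U = 1 − X; n_S = 0.5X.
n_T = Σnᵢ = 1 − 0.5X.
y_i = n_i/n_T, p_i = y_i·P. Kp = p_S / (p_U^2).
Substituting and setting equal to 0.0155 bar^-1 gives a polynomial in X; the root in (0,1) is X = 0.121.
Then n_U = 0.879, n_T = 0.94, so y_U = 0.936.

y_U = 0.936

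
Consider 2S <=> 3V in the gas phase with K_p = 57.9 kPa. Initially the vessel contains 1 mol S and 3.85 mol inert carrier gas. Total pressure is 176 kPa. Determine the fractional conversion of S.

X = 0.499

Take 1 mol S as basis and let X be its fractional conversion, so ξ = 0.5X.
Species balance: n_S = 1 − X; n_V = 1.5X; n_I = 3.85 (inert).
n_T = Σnᵢ = 4.85 + 0.5X.
y_i = n_i/n_T, p_i = y_i·P. K_p = p_V^3 / (p_S^2).
This yields a degree-3 equation in X; solving on (0,1), X = 0.499.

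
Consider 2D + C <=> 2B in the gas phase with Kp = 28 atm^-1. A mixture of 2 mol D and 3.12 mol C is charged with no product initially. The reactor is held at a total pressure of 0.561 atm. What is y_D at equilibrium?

Basis: 2 mol D initially; let X = conversion of D. Extent ξ = X.
Mole table: n_D = 2 − 2X; n_C = 3.12 − X; n_B = 2X.
n_T = Σnᵢ = 5.12 − X.
Mole fractions y_i = n_i/n_T; Kp = p_B^2 / (p_D^2 p_C) with p_i = y_i·P.
Equating to 28 atm^-1 and solving on 0 < X < 1: X = 0.745.
Then n_D = 0.51, n_T = 4.38, so y_D = 0.117.

y_D = 0.117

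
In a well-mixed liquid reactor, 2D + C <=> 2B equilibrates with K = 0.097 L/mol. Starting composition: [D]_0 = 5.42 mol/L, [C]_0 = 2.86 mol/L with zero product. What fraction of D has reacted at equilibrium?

X = 0.307

Let X = conversion of D; extent ξ = 5.42X/2 mol/L.
Concentrations: [D] = 5.42 − 5.42X; [C] = 2.86 − 2.71X; [B] = 5.42X.
K = [B]^2 / ([D]^2 [C]).
Equating to 0.097 L/mol: the physical root is X = 0.307.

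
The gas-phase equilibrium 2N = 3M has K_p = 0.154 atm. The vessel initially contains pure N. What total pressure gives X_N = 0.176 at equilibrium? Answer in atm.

P = 6.18 atm

Take 1 mol N as basis and let X be its fractional conversion, so ξ = 0.5X.
Moles: n_N = 1 − X; n_M = 1.5X.
Total moles n_T = 1 + 0.5X.
K_p = p_M^3 / (p_N^2) with p_i = (n_i/n_T)·P.
At X = 0.176: the mole-fraction product g(X) = Π y_i^ν_i = 0.02491. Since K_p = g(X)·P^{1}, P = (K_p/g)^(1/1) = (0.154/0.02491)^(1/1) = 6.18 atm.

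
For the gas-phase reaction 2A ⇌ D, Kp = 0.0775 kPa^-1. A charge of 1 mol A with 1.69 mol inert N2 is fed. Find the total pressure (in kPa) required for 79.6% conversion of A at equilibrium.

Let X = conversion of A (basis 1 mol A); extent of reaction ξ = 0.5X.
Species balance: n_A = 1 − X; n_D = 0.5X; n_I = 1.69 (inert).
n_T = Σnᵢ = 2.69 − 0.5X.
Kp = p_D / (p_A^2) with p_i = (n_i/n_T)·P.
At X = 0.796: the mole-fraction product g(X) = Π y_i^ν_i = 21.92. Since Kp = g(X)·P^{-1}, P = (g/Kp)^(1/1) = (21.92/0.0775)^(1/1) = 283 kPa.

P = 283 kPa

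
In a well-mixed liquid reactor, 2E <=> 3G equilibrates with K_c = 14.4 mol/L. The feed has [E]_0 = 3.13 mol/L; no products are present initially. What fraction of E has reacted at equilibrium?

Let X = conversion of E; extent ξ = 3.13X/2 mol/L.
Concentrations: [E] = 3.13 − 3.13X; [G] = 4.7X.
K_c = [G]^3 / ([E]^2).
This equals 14.4 at X = 0.601 (the root in 0 < X < 1).

X = 0.601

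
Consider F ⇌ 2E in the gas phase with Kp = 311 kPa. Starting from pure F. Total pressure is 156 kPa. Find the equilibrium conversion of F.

X = 0.577

Let X = conversion of F (basis 1 mol F); extent of reaction ξ = X.
Species balance: n_F = 1 − X; n_E = 2X.
n_T = Σnᵢ = 1 + X.
With p_i = (n_i/n_T)P, Kp = p_E^2 / (p_F).
Setting this equal to 311 kPa and taking the physical root (0 < X < 1) gives X = 0.577.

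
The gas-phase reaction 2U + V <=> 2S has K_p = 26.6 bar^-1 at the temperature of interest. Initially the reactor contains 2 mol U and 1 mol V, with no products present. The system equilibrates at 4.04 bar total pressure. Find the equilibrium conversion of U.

X = 0.769

Take 2 mol U as basis and let X be its fractional conversion, so ξ = X.
Moles: n_U = 2 − 2X; n_V = 1 − X; n_S = 2X.
Summing: n_T = 3 − X.
With p_i = (n_i/n_T)P, K_p = p_S^2 / (p_U^2 p_V).
This yields a degree-3 equation in X; solving on (0,1), X = 0.769.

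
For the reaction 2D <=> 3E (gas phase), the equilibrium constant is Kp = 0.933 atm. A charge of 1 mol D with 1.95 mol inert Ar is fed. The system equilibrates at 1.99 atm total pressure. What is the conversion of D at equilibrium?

Let X = conversion of D (basis 1 mol D); extent of reaction ξ = 0.5X.
Species balance: n_D = 1 − X; n_E = 1.5X; n_I = 1.95 (inert).
Summing: n_T = 2.95 + 0.5X.
Mole fractions y_i = n_i/n_T; Kp = p_E^3 / (p_D^2) with p_i = y_i·P.
Equating to 0.933 atm and solving on 0 < X < 1: X = 0.488.

X = 0.488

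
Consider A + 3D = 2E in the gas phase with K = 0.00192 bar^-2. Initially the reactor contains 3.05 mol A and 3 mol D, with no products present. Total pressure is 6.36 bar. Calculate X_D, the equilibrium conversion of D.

Take 3 mol D as basis and let X be its fractional conversion, so ξ = X.
Moles: n_A = 3.05 − X; n_D = 3 − 3X; n_E = 2X.
n_T = Σnᵢ = 6.05 − 2X.
Mole fractions y_i = n_i/n_T; K = p_E^2 / (p_A p_D^3) with p_i = y_i·P.
Setting this equal to 0.00192 bar^-2 and taking the physical root (0 < X < 1) gives X = 0.164.

X = 0.164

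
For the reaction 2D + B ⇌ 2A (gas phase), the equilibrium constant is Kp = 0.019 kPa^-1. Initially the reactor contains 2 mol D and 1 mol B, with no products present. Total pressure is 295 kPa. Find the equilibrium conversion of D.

X = 0.512

Basis: 2 mol D initially; let X = conversion of D. Extent ξ = X.
Species balance: n_D = 2 − 2X; n_B = 1 − X; n_A = 2X.
Summing: n_T = 3 − X.
Mole fractions y_i = n_i/n_T; Kp = p_A^2 / (p_D^2 p_B) with p_i = y_i·P.
Setting this equal to 0.019 kPa^-1 and taking the physical root (0 < X < 1) gives X = 0.512.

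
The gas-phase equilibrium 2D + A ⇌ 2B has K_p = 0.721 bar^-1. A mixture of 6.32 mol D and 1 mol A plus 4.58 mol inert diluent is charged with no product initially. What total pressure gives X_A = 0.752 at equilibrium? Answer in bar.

P = 6.08 bar

Basis: 1 mol A initially; let X = conversion of A. Extent ξ = X.
Moles: n_D = 6.32 − 2X; n_A = 1 − X; n_B = 2X; n_I = 4.58 (inert).
Total moles n_T = 11.9 − X.
K_p = p_B^2 / (p_D^2 p_A) with p_i = (n_i/n_T)·P.
At X = 0.752: the mole-fraction product g(X) = Π y_i^ν_i = 4.384. Since K_p = g(X)·P^{-1}, P = (g/K_p)^(1/1) = (4.384/0.721)^(1/1) = 6.08 bar.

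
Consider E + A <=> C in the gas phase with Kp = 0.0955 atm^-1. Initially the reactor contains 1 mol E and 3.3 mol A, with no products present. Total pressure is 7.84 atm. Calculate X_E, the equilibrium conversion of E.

Basis: 1 mol E initially; let X = conversion of E. Extent ξ = X.
Mole table: n_E = 1 − X; n_A = 3.3 − X; n_C = X.
Total moles n_T = 4.3 − X.
Mole fractions y_i = n_i/n_T; Kp = p_C / (p_E p_A) with p_i = y_i·P.
Equating to 0.0955 atm^-1 and solving on 0 < X < 1: X = 0.358.

X = 0.358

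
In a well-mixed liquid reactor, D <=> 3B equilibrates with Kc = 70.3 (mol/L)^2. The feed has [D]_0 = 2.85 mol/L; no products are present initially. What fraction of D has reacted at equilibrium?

X = 0.532

Let X = conversion of D; extent ξ = 2.85·X mol/L.
Concentrations: [D] = 2.85 − 2.85X; [B] = 8.55X.
Kc = [B]^3 / ([D]).
This equals 70.3 at X = 0.532 (the root in 0 < X < 1).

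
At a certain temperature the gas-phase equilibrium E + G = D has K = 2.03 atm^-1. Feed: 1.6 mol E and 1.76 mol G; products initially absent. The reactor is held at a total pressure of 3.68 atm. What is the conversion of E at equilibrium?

X = 0.686

Basis: 1.6 mol E initially; let X = conversion of E. Extent ξ = 1.6X.
Moles: n_E = 1.6 − 1.6X; n_G = 1.76 − 1.6X; n_D = 1.6X.
Summing: n_T = 3.36 − 1.6X.
With p_i = (n_i/n_T)P, K = p_D / (p_E p_G).
Substituting and setting equal to 2.03 atm^-1 gives a polynomial in X; the root in (0,1) is X = 0.686.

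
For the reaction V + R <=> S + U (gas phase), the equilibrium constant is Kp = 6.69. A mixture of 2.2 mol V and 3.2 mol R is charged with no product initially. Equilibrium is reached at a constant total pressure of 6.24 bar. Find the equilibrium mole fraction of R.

Take 2.2 mol V as basis and let X be its fractional conversion, so ξ = 2.2X.
At extent ξ: n_V = 2.2 − 2.2X; n_R = 3.2 − 2.2X; n_S = 2.2X; n_U = 2.2X.
Since Δν = 0, n_T = 5.4 throughout.
Mole fractions y_i = n_i/n_T; Kp = p_S p_U / (p_V p_R) with p_i = y_i·P.
Setting this equal to 6.69 and taking the physical root (0 < X < 1) gives X = 0.833.
Then n_R = 1.37, n_T = 5.4, so y_R = 0.253.

y_R = 0.253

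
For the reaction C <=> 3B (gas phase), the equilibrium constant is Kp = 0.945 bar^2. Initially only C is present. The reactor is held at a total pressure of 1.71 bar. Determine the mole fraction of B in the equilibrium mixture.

Take 1 mol C as basis and let X be its fractional conversion, so ξ = X.
Mole table: n_C = 1 − X; n_B = 3X.
Total moles n_T = 1 + 2X.
y_i = n_i/n_T, p_i = y_i·P. Kp = p_B^3 / (p_C).
Setting this equal to 0.945 bar^2 and taking the physical root (0 < X < 1) gives X = 0.275.
Then n_B = 0.826, n_T = 1.55, so y_B = 0.533.

y_B = 0.533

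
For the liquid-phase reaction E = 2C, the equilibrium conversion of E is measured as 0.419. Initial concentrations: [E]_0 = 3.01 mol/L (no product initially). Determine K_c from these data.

Let X = conversion of E.
Concentrations: [E] = 3.01 − 3.01X; [C] = 6.02X.
At X = 0.419: [E] = 1.75, [C] = 2.52.
K_c = [C]^2 / ([E]) = 3.64 mol/L.

K_c = 3.64 mol/L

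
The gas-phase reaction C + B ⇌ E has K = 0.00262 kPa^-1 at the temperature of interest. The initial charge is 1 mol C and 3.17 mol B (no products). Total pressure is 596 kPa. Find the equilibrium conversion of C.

Let X = conversion of C (basis 1 mol C); extent of reaction ξ = X.
At extent ξ: n_C = 1 − X; n_B = 3.17 − X; n_E = X.
Total moles n_T = 4.17 − X.
y_i = n_i/n_T, p_i = y_i·P. K = p_E / (p_C p_B).
Substituting and setting equal to 0.00262 kPa^-1 gives a polynomial in X; the root in (0,1) is X = 0.531.

X = 0.531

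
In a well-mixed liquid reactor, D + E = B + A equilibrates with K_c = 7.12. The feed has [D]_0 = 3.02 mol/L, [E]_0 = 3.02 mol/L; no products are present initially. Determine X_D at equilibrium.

Let X = conversion of D; extent ξ = 3.02·X mol/L.
Concentrations: [D] = 3.02 − 3.02X; [E] = 3.02 − 3.02X; [B] = 3.02X; [A] = 3.02X.
K_c = [B] [A] / ([D] [E]).
Solving K_c = 7.12 for X ∈ (0,1): X = 0.727.

X = 0.727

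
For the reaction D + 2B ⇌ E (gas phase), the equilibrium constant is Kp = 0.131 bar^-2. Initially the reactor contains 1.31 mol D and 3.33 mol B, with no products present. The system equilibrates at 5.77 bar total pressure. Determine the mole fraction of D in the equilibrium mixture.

y_D = 0.173

Let X = conversion of D (basis 1.31 mol D); extent of reaction ξ = 1.31X.
At extent ξ: n_D = 1.31 − 1.31X; n_B = 3.33 − 2.62X; n_E = 1.31X.
Total moles n_T = 4.64 − 2.62X.
Mole fractions y_i = n_i/n_T; Kp = p_E / (p_D p_B^2) with p_i = y_i·P.
Setting this equal to 0.131 bar^-2 and taking the physical root (0 < X < 1) gives X = 0.591.
Then n_D = 0.535, n_T = 3.09, so y_D = 0.173.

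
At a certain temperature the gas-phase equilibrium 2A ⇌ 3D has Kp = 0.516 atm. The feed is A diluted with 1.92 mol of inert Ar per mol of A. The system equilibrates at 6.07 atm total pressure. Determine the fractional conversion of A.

Take 1 mol A as basis and let X be its fractional conversion, so ξ = 0.5X.
At extent ξ: n_A = 1 − X; n_D = 1.5X; n_I = 1.92 (inert).
Total moles n_T = 2.92 + 0.5X.
y_i = n_i/n_T, p_i = y_i·P. Kp = p_D^3 / (p_A^2).
Setting this equal to 0.516 atm and taking the physical root (0 < X < 1) gives X = 0.328.

X = 0.328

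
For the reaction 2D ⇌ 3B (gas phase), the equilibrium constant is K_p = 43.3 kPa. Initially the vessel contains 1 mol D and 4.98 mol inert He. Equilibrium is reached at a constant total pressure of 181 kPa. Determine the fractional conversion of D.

Let X = conversion of D (basis 1 mol D); extent of reaction ξ = 0.5X.
At extent ξ: n_D = 1 − X; n_B = 1.5X; n_I = 4.98 (inert).
Total moles n_T = 5.98 + 0.5X.
With p_i = (n_i/n_T)P, K_p = p_B^3 / (p_D^2).
Substituting and setting equal to 43.3 kPa gives a polynomial in X; the root in (0,1) is X = 0.488.

X = 0.488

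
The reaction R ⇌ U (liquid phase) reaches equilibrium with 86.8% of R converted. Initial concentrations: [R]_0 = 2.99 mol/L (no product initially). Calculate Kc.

Let X = conversion of R.
Concentrations: [R] = 2.99 − 2.99X; [U] = 2.99X.
At X = 0.868: [R] = 0.395, [U] = 2.6.
Kc = [U] / ([R]) = 6.58.

Kc = 6.58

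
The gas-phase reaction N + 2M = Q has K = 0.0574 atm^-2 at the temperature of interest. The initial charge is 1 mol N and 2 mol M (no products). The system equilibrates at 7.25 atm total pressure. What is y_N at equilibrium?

Basis: 1 mol N initially; let X = conversion of N. Extent ξ = X.
Species balance: n_N = 1 − X; n_M = 2 − 2X; n_Q = X.
Total moles n_T = 3 − 2X.
y_i = n_i/n_T, p_i = y_i·P. K = p_Q / (p_N p_M^2).
Equating to 0.0574 atm^-2 and solving on 0 < X < 1: X = 0.452.
Then n_N = 0.548, n_T = 2.1, so y_N = 0.261.

y_N = 0.261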